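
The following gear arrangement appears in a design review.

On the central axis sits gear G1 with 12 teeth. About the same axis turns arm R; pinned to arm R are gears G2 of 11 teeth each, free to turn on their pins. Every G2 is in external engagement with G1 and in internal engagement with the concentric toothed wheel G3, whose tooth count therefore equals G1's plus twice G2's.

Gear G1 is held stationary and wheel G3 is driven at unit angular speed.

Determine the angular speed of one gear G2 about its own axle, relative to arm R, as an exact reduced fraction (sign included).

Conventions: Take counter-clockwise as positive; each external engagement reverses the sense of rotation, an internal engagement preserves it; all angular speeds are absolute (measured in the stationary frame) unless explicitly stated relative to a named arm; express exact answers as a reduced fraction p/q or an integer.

204/253

class = planetary set [G3 = 12+2·11 = 34; Willis about the carrier]
ring teeth: 12 + 2·11 = 34
12(ω_sun−ω_arm) = −34(ω_ring−ω_arm),  ω_sun = 0, ω_ring = 1
12(0−ω_arm) = −34(1−ω_arm)  ⇒  46·ω_arm = 34  ⇒  ω_arm = 17/23
sun–planet mesh: 12·(0−17/23) = −11·(ω_p−ω_arm)  ⇒  ω_p−ω_arm = 204/253
exact speed ratio = 204/253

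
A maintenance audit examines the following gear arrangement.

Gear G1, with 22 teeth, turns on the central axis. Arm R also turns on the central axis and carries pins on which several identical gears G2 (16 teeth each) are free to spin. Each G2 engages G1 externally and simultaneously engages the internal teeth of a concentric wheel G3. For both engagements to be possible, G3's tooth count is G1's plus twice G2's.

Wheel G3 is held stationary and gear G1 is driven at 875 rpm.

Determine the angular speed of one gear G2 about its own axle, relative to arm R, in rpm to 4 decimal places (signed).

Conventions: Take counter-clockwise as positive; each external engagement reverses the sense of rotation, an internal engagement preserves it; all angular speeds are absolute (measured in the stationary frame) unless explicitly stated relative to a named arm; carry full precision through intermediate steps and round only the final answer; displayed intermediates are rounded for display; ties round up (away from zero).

topology: planetary set — G1 22T / G2 16T / G3 54T, arm = carrier (Willis)
normalise by the input: solve with ω_sun = 1, then scale by 875 rpm
ring teeth: 22 + 2·16 = 54
22(ω_sun−ω_arm) = −54(ω_ring−ω_arm),  ω_ring = 0, ω_sun = 1
22(1−ω_arm) = −54(0−ω_arm)  ⇒  76·ω_arm = 22  ⇒  ω_arm = 11/38
sun–planet mesh: 22·(1−11/38) = −16·(ω_p−ω_arm)  ⇒  ω_p−ω_arm = -297/304
scale: ω_p−ω_arm = -297/304 × 875 rpm = -854.8520 rpm

-854.8520 rpm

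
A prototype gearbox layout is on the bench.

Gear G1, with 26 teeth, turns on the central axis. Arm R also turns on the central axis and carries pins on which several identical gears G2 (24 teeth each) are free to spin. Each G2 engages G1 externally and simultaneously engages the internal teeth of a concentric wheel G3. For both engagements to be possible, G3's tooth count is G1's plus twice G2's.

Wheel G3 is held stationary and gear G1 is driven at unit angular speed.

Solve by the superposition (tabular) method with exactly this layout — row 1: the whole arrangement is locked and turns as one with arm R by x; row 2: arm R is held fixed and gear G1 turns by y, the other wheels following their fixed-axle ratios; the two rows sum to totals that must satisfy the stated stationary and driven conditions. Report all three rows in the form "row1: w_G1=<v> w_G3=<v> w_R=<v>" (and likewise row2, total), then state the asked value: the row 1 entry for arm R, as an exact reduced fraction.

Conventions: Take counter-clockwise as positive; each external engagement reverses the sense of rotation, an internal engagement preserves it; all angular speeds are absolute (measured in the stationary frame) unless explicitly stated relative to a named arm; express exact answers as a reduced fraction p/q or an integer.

row1: w_G1=13/50 w_G3=13/50 w_R=13/50
row2: w_G1=37/50 w_G3=-13/50 w_R=0
total: w_G1=1 w_G3=0 w_R=13/50
asked value: 13/50

class = planetary set [G3 = 26+2·24 = 74; Willis about the carrier]
superposition row 1 [locked train]: every member turns x
row 2 (arm held, sun turns y): ω_ring = −(26/74)·y, ω_arm = 0
boundary: total ω_ring = x − (26/74)·y = 0 and total ω_sun = x + y = 1  ⇒  y = 37/50, x = 13/50
row 2 ring = −(26/74)·37/50 = -13/50
totals (row 1 + row 2): sun 13/50 + 37/50 = 1, ring 13/50 + (-13/50) = 0, arm 13/50 + 0 = 13/50
asked cell (row1, arm) = 13/50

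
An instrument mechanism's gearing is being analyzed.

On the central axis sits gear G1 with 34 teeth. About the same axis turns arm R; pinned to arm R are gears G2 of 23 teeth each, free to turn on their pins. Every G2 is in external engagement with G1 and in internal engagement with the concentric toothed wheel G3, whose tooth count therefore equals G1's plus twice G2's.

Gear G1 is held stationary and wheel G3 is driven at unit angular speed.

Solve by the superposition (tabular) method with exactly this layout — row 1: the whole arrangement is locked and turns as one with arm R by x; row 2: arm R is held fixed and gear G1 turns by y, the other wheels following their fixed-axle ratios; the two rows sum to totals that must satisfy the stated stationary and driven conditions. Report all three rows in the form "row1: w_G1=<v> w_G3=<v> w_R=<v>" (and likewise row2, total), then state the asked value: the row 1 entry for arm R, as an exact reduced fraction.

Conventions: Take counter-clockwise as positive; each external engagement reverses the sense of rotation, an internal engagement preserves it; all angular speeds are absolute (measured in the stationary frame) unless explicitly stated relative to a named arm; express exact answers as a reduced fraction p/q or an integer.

row1: w_G1=40/57 w_G3=40/57 w_R=40/57
row2: w_G1=-40/57 w_G3=17/57 w_R=0
total: w_G1=0 w_G3=1 w_R=40/57
asked value: 40/57

planetary set (34T centre, 23T on arm, 80T internal) — Willis relation
superposition row 1 [locked train]: every member turns x
superposition row 2 [arm held]: sun y, ring −(34/80)·y, arm 0
boundary: total ω_sun = x + y = 0 and total ω_ring = x − (34/80)·y = 1  ⇒  y = -40/57, x = 40/57
row 2 ring = −(34/80)·(-40/57) = 17/57
totals (row 1 + row 2): sun 40/57 + (-40/57) = 0, ring 40/57 + 17/57 = 1, arm 40/57 + 0 = 40/57
asked cell (row1, arm) = 40/57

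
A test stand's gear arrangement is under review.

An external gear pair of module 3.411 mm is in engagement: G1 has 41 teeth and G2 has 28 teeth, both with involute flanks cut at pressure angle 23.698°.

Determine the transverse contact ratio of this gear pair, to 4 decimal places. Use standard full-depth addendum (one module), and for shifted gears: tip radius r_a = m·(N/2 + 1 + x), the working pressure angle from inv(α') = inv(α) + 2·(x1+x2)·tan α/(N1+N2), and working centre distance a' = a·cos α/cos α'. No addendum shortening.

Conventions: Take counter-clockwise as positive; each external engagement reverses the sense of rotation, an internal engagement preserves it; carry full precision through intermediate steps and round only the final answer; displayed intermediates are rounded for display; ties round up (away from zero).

class = single-mesh tooth geometry [involute pair 41T × 28T, m = 3.411]
base radii: r_b1 = 64.029146, r_b2 = 43.727221
tip radii: r_a1 = 73.336500, r_a2 = 51.165000
no profile shift: α' = α, a' = a
action lengths: √(r_a1²−r_b1²) = 35.756268, √(r_a2²−r_b2²) = 26.566658
base pitch p_b = π·m·cos α = 9.812366
CR = (35.756268 + 26.566658 − 117.679500·sin 23.69800°)/9.812366 = 1.531300
contact ratio ≈ 1.5313

1.5313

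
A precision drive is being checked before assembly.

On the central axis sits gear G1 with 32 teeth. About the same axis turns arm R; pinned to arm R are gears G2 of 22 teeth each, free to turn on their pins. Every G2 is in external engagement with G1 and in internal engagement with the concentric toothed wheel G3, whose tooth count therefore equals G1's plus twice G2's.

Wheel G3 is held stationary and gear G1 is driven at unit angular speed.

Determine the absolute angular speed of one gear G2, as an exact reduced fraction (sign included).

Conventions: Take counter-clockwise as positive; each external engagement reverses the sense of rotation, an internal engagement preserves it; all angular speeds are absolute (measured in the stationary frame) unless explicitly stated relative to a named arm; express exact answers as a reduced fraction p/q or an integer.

topology: planetary set — G1 32T / G2 22T / G3 76T, arm = carrier (Willis)
ring teeth: 32 + 2·22 = 76
32(ω_sun−ω_arm) = −76(ω_ring−ω_arm),  ω_ring = 0, ω_sun = 1
32(1−ω_arm) = −76(0−ω_arm)  ⇒  108·ω_arm = 32  ⇒  ω_arm = 8/27
sun–planet mesh: 32·(1−8/27) = −22·(ω_p−ω_arm)  ⇒  ω_p−ω_arm = -304/297
ω_p = 8/27 − 304/297 = -8/11
exact speed ratio = -8/11

-8/11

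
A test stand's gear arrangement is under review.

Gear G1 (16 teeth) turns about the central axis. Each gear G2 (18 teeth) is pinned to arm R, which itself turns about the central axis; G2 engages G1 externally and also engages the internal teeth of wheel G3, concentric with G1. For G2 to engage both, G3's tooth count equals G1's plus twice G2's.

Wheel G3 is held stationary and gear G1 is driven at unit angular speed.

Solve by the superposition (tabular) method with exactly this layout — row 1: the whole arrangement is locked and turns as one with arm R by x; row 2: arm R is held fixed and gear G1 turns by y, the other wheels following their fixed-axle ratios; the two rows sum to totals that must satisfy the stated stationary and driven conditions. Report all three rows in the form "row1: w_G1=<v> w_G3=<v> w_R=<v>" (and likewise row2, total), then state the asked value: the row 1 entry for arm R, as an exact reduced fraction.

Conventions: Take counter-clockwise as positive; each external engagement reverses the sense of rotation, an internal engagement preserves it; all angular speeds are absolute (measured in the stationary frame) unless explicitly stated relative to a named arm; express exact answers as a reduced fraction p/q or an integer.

row1: w_G1=4/17 w_G3=4/17 w_R=4/17
row2: w_G1=13/17 w_G3=-4/17 w_R=0
total: w_G1=1 w_G3=0 w_R=4/17
asked value: 4/17

recognized (axles ride arm R): planetary set, 16/18/52 teeth
row 1: whole set turns with the arm by x
row 2 (arm held, sun turns y): ω_ring = −(16/52)·y, ω_arm = 0
boundary: total ω_ring = x − (16/52)·y = 0 and total ω_sun = x + y = 1  ⇒  y = 13/17, x = 4/17
row 2 ring = −(16/52)·13/17 = -4/17
totals (row 1 + row 2): sun 4/17 + 13/17 = 1, ring 4/17 + (-4/17) = 0, arm 4/17 + 0 = 4/17
asked cell (row1, arm) = 4/17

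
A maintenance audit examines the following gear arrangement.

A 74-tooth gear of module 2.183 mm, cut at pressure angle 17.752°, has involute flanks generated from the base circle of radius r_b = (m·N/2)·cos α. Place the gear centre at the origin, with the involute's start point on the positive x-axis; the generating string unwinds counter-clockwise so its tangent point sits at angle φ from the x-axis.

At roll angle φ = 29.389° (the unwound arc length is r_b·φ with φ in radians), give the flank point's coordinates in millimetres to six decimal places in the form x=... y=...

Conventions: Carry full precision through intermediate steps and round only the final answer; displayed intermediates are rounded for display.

x=86.388725 y=3.370262

topology: single-mesh involute geometry — m = 2.183, N = 74
pitch radius r_p = m·N/2 = 2.183·74/2 = 80.771000
base radius r_b = r_p·cos α = 80.771000·cos 17.752° = 76.925102
roll angle φ = 29.389° = 0.51293481 rad
x = r_b·(cos φ + φ·sin φ) = 86.388725
y = r_b·(sin φ − φ·cos φ) = 3.370262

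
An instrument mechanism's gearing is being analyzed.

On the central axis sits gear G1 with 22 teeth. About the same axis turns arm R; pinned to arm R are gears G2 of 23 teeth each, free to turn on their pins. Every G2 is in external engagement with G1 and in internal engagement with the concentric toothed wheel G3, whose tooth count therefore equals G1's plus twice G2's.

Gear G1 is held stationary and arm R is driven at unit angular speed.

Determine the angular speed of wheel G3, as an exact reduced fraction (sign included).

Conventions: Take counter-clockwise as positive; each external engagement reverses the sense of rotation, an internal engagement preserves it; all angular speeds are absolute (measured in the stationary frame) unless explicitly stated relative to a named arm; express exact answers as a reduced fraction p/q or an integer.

topology: planetary set — G1 22T / G2 23T / G3 68T, arm = carrier (Willis)
ring teeth: 22 + 2·23 = 68
22(ω_sun−ω_arm) = −68(ω_ring−ω_arm),  ω_sun = 0, ω_arm = 1
ω_ring = 1 − (22/68)(0−1) = 45/34
exact speed ratio = 45/34

45/34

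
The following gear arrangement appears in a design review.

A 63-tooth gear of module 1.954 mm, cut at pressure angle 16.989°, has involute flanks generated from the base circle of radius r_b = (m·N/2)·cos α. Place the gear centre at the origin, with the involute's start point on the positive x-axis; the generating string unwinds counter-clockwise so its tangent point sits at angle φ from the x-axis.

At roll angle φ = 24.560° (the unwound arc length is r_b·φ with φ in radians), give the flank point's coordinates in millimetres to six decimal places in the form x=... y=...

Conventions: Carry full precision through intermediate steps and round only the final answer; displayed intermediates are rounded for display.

topology: single-mesh involute geometry — m = 1.954, N = 63
pitch radius r_p = m·N/2 = 1.954·63/2 = 61.551000
base radius r_b = r_p·cos α = 61.551000·cos 16.989° = 58.864968
roll angle φ = 24.560° = 0.42865286 rad
x = r_b·(cos φ + φ·sin φ) = 64.027091
y = r_b·(sin φ − φ·cos φ) = 1.517232

x=64.027091 y=1.517232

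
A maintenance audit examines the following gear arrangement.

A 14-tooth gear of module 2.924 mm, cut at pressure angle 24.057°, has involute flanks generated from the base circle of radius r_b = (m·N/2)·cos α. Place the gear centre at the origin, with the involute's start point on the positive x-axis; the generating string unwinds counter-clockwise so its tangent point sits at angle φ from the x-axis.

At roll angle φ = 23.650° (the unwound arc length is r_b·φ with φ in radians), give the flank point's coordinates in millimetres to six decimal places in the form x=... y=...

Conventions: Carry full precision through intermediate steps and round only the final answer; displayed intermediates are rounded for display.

x=20.215185 y=0.430725

single-mesh involute tooth geometry (14T wheel at module 2.924)
pitch radius r_p = m·N/2 = 2.924·14/2 = 20.468000
base radius r_b = r_p·cos α = 20.468000·cos 24.057° = 18.690157
roll angle φ = 23.650° = 0.41277037 rad
x = r_b·(cos φ + φ·sin φ) = 20.215185
y = r_b·(sin φ − φ·cos φ) = 0.430725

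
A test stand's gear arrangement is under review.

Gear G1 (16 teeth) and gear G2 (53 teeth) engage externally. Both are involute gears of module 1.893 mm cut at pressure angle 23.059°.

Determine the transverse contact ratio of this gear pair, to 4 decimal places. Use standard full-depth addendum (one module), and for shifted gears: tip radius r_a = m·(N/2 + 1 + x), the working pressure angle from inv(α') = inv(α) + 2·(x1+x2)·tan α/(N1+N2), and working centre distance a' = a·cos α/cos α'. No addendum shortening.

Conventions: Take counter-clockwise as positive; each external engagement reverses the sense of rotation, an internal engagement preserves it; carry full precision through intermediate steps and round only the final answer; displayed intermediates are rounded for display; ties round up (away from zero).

class = single-mesh tooth geometry [involute pair 16T × 53T, m = 1.893]
base radii: r_b1 = 13.934025, r_b2 = 46.156457
tip radii: r_a1 = 17.037000, r_a2 = 52.057500
no profile shift: α' = α, a' = a
action lengths: √(r_a1²−r_b1²) = 9.803179, √(r_a2²−r_b2²) = 24.074151
base pitch p_b = π·m·cos α = 5.471879
CR = (9.803179 + 24.074151 − 65.308500·sin 23.05900°)/5.471879 = 1.516367
contact ratio ≈ 1.5164

1.5164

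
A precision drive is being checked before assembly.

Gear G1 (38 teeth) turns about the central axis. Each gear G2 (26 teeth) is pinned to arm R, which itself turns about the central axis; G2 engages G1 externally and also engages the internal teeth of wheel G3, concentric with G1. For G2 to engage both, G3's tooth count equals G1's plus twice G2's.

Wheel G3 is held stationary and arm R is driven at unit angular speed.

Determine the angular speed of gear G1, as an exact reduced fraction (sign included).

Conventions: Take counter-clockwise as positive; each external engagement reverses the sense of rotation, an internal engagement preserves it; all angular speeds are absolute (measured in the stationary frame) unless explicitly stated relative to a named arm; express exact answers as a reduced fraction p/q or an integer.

64/19

planetary set (38T centre, 26T on arm, 90T internal) — Willis relation
ring teeth: 38 + 2·26 = 90
38(ω_sun−ω_arm) = −90(ω_ring−ω_arm),  ω_ring = 0, ω_arm = 1
ω_sun = 1 − (90/38)(0−1) = 64/19
exact speed ratio = 64/19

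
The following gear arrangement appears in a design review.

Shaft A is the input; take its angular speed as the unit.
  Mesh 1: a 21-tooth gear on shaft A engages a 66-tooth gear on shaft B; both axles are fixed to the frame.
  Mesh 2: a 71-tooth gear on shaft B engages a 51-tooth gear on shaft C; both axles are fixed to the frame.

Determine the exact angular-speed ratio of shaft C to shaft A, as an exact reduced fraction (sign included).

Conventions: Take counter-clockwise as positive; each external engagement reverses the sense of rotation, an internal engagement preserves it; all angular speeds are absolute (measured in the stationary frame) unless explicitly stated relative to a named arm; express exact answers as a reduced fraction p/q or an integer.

class = fixed-axis compound train [2 meshes; 2 ratios multiply, 2 sense flips]
mesh 1 [21T→66T]: running ratio 7/22, sense −
mesh 2 [71T→51T]: running ratio 497/1122, sense +
ω_out/ω_in = 497/1122

497/1122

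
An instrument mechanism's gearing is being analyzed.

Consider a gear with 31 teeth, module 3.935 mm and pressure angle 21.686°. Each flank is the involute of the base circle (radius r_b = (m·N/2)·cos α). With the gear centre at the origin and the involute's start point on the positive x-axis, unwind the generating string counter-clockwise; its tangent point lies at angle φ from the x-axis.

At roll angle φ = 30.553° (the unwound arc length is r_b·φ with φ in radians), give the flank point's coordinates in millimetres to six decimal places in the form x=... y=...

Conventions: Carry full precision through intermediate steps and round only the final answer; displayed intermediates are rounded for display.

x=64.169804 y=2.783997

class = single-mesh tooth geometry [base-circle involute, m = 3.935, 31T]
pitch radius r_p = m·N/2 = 3.935·31/2 = 60.992500
base radius r_b = r_p·cos α = 60.992500·cos 21.686° = 56.675627
roll angle φ = 30.553° = 0.53325045 rad
x = r_b·(cos φ + φ·sin φ) = 64.169804
y = r_b·(sin φ − φ·cos φ) = 2.783997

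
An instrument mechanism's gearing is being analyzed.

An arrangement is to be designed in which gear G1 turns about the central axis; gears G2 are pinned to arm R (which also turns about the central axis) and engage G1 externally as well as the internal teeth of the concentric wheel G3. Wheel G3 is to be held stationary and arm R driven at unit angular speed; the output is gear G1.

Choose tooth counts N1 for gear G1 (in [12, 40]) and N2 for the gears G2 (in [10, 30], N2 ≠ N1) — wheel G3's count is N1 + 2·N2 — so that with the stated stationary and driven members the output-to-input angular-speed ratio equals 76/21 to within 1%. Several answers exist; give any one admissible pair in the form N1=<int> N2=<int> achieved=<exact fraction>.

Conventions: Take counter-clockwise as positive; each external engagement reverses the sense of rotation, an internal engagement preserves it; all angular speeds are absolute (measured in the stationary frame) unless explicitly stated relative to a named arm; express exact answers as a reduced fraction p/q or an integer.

N1=21 N2=17 achieved=76/21

class = planetary set [ratio 76/21 wanted; Willis about the carrier]
Willis with ω_ring = 0: ω_sun/ω_arm = (N1+N3)/N1; set equal to 76/21  ⇒  N3/N1 = 76/21 − 1 = 55/21
N3 = N1 + 2·N2  ⇒  N2/N1 = (N3/N1 − 1)/2 = (55/21 − 1)/2 = 17/21
smallest multiple with N1 ≥ 12 and N2 ≥ 10: k = 1  ⇒  N1 = 1·21 = 21, N2 = 1·17 = 17 (N1 ≤ 40, N2 ≤ 30, N2 ≠ N1 ✓), N3 = 21 + 2·17 = 55
check: (N1+N3)/N1 with N1 = 21, N3 = 55 gives 76/21; |achieved − target| = 0 ≤ 19/525 ✓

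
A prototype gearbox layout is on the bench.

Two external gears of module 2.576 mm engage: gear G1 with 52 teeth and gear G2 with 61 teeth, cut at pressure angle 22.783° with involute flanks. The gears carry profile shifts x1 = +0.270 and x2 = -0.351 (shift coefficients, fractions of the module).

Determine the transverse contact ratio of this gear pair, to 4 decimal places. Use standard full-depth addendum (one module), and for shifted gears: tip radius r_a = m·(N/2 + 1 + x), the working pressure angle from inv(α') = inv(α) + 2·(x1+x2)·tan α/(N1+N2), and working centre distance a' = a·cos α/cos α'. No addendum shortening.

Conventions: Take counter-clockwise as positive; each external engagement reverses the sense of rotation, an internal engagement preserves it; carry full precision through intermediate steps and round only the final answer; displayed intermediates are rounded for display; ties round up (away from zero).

1.6332

recognized (one external pair, fixed centres): single-mesh tooth geometry, m = 2.576, N1 = 52, N2 = 61
base radii: r_b1 = 61.750405, r_b2 = 72.437975
tip radii: r_a1 = 70.247520, r_a2 = 80.239824
inv(α') = inv(22.783°) + 2·(+0.270-0.351)·tan α/(52+61) = 0.02177170  ⇒  α' = 22.58553°
a' = a·cos α / cos α' = 145.5440·cos 22.783°/cos 22.58553° = 145.334486
action lengths: √(r_a1²−r_b1²) = 33.490321, √(r_a2²−r_b2²) = 34.513319
base pitch p_b = π·m·cos α = 7.461331
CR = (33.490321 + 34.513319 − 145.334486·sin 22.58553°)/7.461331 = 1.633241
contact ratio ≈ 1.6332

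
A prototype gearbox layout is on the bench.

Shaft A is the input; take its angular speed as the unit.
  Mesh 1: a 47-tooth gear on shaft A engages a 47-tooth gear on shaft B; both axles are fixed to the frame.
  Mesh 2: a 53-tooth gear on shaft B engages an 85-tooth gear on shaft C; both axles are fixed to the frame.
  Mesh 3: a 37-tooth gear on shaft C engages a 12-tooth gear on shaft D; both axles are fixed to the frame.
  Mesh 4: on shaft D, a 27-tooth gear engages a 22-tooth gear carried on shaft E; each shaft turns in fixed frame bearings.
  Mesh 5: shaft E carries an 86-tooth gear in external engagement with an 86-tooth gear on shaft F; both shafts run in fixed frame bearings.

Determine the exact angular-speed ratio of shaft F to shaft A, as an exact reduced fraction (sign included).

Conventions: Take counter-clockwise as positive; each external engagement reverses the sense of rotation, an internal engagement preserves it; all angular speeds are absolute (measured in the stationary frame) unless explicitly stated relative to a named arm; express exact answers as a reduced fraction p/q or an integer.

-17649/7480

class = fixed-axis compound train [5 meshes; 5 ratios multiply, 5 sense flips]
mesh 1 [47T→47T]: running ratio 1, sense −
mesh 2 [53T→85T]: running ratio 53/85, sense +
mesh 3 [37T→12T]: running ratio 1961/1020, sense −
mesh 4 [27T→22T]: running ratio 17649/7480, sense +
mesh 5 [86T→86T]: running ratio 17649/7480, sense −
ω_out/ω_in = -17649/7480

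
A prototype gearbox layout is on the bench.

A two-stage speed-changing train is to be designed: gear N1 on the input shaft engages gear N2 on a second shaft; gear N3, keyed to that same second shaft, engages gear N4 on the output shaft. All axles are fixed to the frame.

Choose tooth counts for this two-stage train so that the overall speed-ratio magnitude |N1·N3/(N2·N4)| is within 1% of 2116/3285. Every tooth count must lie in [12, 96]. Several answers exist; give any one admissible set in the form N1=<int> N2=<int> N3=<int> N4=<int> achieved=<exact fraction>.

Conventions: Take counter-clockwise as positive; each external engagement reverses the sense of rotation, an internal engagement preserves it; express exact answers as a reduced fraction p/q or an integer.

N1=23 N2=45 N3=92 N4=73 achieved=2116/3285

design class (target 2116/3285): fixed-axis compound train
target = 2116/3285 in lowest terms: an exact hit needs N1·N3 = k·2116 and N2·N4 = k·3285 for one integer k, every count in [12, 96]; additionally prefer no 1:1 stage (N1 ≠ N2, N3 ≠ N4)
k = 1: N1·N3 = 2116 = 23·92, N2·N4 = 3285 = 45·73
achieved = 23·92/(45·73) = 2116/3285; |achieved − target| = 0 ≤ 529/82125 ✓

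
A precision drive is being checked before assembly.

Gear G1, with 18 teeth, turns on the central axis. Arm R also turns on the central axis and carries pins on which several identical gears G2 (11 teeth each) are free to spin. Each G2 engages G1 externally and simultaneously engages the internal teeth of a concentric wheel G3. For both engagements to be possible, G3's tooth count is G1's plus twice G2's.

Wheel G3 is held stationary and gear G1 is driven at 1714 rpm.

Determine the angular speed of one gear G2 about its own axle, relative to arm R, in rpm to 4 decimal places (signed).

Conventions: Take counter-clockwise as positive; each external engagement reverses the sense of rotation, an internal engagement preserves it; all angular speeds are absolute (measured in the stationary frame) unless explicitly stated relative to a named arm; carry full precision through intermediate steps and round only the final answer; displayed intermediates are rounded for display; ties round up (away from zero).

recognized (axles ride arm R): planetary set, 18/11/40 teeth
normalise by the input: solve with ω_sun = 1, then scale by 1714 rpm
ring teeth: 18 + 2·11 = 40
18(ω_sun−ω_arm) = −40(ω_ring−ω_arm),  ω_ring = 0, ω_sun = 1
18(1−ω_arm) = −40(0−ω_arm)  ⇒  58·ω_arm = 18  ⇒  ω_arm = 9/29
sun–planet mesh: 18·(1−9/29) = −11·(ω_p−ω_arm)  ⇒  ω_p−ω_arm = -360/319
scale: ω_p−ω_arm = -360/319 × 1714 rpm = -1934.2947 rpm

-1934.2947 rpm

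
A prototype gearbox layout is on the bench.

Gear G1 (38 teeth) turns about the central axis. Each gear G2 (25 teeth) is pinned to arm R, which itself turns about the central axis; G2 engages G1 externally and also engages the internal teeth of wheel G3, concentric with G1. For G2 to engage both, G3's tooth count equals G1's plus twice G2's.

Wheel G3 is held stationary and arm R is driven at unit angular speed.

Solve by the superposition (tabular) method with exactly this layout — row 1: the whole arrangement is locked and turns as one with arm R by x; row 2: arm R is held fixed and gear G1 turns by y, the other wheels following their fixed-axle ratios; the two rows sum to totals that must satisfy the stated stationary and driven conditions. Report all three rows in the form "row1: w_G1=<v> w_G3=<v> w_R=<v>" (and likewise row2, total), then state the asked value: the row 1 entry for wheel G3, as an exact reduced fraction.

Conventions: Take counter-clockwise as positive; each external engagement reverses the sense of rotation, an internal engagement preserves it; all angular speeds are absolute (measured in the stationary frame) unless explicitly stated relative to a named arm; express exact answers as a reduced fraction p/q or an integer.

topology: planetary set — G1 38T / G2 25T / G3 88T, arm = carrier (Willis)
row 1 (train locked, turned with arm): all members turn x
superposition row 2 [arm held]: sun y, ring −(38/88)·y, arm 0
boundary: total ω_ring = x − (38/88)·y = 0 and total ω_arm = x = 1  ⇒  y = 44/19, x = 1
row 2 ring = −(38/88)·44/19 = -1
totals (row 1 + row 2): sun 1 + 44/19 = 63/19, ring 1 + (-1) = 0, arm 1 + 0 = 1
asked cell (row1, ring) = 1

row1: w_G1=1 w_G3=1 w_R=1
row2: w_G1=44/19 w_G3=-1 w_R=0
total: w_G1=63/19 w_G3=0 w_R=1
asked value: 1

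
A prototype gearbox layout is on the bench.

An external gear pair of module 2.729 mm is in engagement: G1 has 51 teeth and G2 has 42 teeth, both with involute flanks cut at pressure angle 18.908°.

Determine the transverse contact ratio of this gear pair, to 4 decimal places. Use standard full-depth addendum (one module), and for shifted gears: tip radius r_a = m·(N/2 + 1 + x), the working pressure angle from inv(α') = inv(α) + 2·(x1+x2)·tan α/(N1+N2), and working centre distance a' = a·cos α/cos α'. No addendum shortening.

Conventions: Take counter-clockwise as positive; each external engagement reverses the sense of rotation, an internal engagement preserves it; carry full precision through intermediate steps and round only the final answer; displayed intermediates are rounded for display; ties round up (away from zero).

1.7999

single-mesh involute tooth geometry (51T engaging 42T at module 2.729)
base radii: r_b1 = 65.834459, r_b2 = 54.216613
tip radii: r_a1 = 72.318500, r_a2 = 60.038000
no profile shift: α' = α, a' = a
action lengths: √(r_a1²−r_b1²) = 29.929742, √(r_a2²−r_b2²) = 25.789926
base pitch p_b = π·m·cos α = 8.110786
CR = (29.929742 + 25.789926 − 126.898500·sin 18.90800°)/8.110786 = 1.799859
contact ratio ≈ 1.7999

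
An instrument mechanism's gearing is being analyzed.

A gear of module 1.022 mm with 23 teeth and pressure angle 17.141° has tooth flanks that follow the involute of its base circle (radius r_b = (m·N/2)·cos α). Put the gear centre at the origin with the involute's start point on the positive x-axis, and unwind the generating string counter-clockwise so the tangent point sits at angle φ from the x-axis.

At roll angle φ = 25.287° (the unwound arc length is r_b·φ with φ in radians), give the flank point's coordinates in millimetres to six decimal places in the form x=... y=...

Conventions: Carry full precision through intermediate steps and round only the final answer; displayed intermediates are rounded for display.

x=12.272066 y=0.315600

single-mesh involute tooth geometry (23T wheel at module 1.022)
pitch radius r_p = m·N/2 = 1.022·23/2 = 11.753000
base radius r_b = r_p·cos α = 11.753000·cos 17.141° = 11.230959
roll angle φ = 25.287° = 0.44134141 rad
x = r_b·(cos φ + φ·sin φ) = 12.272066
y = r_b·(sin φ − φ·cos φ) = 0.315600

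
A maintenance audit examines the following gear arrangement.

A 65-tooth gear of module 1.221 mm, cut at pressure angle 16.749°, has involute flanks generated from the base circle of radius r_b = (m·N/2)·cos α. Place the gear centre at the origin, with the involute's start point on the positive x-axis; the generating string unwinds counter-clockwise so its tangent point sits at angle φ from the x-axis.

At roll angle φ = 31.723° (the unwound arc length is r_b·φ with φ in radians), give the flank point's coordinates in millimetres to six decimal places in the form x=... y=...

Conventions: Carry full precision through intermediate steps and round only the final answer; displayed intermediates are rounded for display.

recognized (one wheel, involute flank): single-mesh tooth geometry, m = 1.221, N = 65
pitch radius r_p = m·N/2 = 1.221·65/2 = 39.682500
base radius r_b = r_p·cos α = 39.682500·cos 16.749° = 37.999025
roll angle φ = 31.723° = 0.55367080 rad
x = r_b·(cos φ + φ·sin φ) = 43.384531
y = r_b·(sin φ − φ·cos φ) = 2.084653

x=43.384531 y=2.084653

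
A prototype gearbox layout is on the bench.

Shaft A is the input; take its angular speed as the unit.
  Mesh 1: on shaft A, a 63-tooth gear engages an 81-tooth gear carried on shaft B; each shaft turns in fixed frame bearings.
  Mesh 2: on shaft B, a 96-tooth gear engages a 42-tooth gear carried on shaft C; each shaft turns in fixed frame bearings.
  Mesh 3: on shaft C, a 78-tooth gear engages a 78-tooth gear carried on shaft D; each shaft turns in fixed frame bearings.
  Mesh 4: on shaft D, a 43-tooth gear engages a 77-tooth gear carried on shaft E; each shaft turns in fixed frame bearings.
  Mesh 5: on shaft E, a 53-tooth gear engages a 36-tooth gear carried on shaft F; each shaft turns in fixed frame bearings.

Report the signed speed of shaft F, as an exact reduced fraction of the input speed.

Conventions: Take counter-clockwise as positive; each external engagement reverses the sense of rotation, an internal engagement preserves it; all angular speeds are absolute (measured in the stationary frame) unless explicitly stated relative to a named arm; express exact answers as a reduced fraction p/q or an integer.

5-mesh fixed-axis compound train (all bearings frame-fixed)
mesh 1 [63T→81T]: |ω|/ω_in = 1×63/81 = 7/9, sense flips to −
mesh 2 [96T→42T]: |ω|/ω_in = (7/9)×96/42 = 16/9, sense flips to +
mesh 3 [78T→78T]: |ω|/ω_in = (16/9)×78/78 = 16/9, sense flips to −
mesh 4 [43T→77T]: |ω|/ω_in = (16/9)×43/77 = 688/693, sense flips to +
mesh 5 [53T→36T]: |ω|/ω_in = (688/693)×53/36 = 9116/6237, sense flips to −
signed output speed (× input speed) = -9116/6237

-9116/6237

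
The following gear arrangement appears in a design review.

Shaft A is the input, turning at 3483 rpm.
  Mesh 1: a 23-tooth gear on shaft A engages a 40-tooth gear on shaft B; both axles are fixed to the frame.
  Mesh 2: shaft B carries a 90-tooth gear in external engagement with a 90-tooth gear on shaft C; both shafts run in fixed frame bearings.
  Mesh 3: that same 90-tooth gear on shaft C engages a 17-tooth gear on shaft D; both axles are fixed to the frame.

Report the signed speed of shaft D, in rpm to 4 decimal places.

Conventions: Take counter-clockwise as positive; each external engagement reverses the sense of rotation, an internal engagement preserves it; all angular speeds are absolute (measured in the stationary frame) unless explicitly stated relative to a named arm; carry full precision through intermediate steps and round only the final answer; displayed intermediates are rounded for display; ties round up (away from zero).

-10602.6618 rpm

class = fixed-axis compound train [3 meshes; 3 ratios multiply, 3 sense flips]
mesh 1 [23T→40T]: ω = 3483.0000×23/40 = 2002.7250 rpm, sense flips to −
mesh 2 [90T→90T]: ω = 2002.7250×90/90 = 2002.7250 rpm, sense flips to +
mesh 3 [90T→17T]: ω = 2002.7250×90/17 = 10602.6618 rpm, sense flips to −
signed output speed = -10602.6618 rpm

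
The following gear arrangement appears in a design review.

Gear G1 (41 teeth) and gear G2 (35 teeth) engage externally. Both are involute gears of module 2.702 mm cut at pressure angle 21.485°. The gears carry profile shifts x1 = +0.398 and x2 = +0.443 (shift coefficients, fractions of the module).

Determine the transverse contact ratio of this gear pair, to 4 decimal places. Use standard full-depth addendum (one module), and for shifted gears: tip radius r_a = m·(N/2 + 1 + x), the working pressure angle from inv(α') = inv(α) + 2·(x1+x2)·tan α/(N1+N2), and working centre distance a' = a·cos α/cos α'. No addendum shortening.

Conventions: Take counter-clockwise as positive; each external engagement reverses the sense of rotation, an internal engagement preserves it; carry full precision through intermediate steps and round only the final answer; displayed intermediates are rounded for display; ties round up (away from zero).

1.5328

recognized (one external pair, fixed centres): single-mesh tooth geometry, m = 2.702, N1 = 41, N2 = 35
base radii: r_b1 = 51.542072, r_b2 = 43.999330
tip radii: r_a1 = 59.168396, r_a2 = 51.183986
inv(α') = inv(21.485°) + 2·(+0.398+0.443)·tan α/(41+35) = 0.02733526  ⇒  α' = 24.28114°
a' = a·cos α / cos α' = 102.6760·cos 21.485°/cos 24.28114° = 104.813329
action lengths: √(r_a1²−r_b1²) = 29.057079, √(r_a2²−r_b2²) = 26.150705
base pitch p_b = π·m·cos α = 7.898741
CR = (29.057079 + 26.150705 − 104.813329·sin 24.28114°)/7.898741 = 1.532781
contact ratio ≈ 1.5328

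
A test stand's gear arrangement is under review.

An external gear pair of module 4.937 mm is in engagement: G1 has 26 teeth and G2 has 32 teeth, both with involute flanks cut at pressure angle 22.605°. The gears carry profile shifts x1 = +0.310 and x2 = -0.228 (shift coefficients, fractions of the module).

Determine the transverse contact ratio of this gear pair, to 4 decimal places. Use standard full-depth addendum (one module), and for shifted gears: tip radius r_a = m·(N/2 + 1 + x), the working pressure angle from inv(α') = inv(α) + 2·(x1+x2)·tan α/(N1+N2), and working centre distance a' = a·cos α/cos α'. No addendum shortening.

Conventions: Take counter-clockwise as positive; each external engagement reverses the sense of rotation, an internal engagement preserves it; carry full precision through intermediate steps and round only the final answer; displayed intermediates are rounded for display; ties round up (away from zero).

1.5109

topology: single-mesh involute geometry — m = 4.937, 26T/32T pair
base radii: r_b1 = 59.250402, r_b2 = 72.923572
tip radii: r_a1 = 70.648470, r_a2 = 82.803364
inv(α') = inv(22.605°) + 2·(+0.310-0.228)·tan α/(26+32) = 0.02300784  ⇒  α' = 22.98687°
a' = a·cos α / cos α' = 143.1730·cos 22.605°/cos 22.98687° = 143.574611
action lengths: √(r_a1²−r_b1²) = 38.478515, √(r_a2²−r_b2²) = 39.224351
base pitch p_b = π·m·cos α = 14.318510
CR = (38.478515 + 39.224351 − 143.574611·sin 22.98687°)/14.318510 = 1.510917
contact ratio ≈ 1.5109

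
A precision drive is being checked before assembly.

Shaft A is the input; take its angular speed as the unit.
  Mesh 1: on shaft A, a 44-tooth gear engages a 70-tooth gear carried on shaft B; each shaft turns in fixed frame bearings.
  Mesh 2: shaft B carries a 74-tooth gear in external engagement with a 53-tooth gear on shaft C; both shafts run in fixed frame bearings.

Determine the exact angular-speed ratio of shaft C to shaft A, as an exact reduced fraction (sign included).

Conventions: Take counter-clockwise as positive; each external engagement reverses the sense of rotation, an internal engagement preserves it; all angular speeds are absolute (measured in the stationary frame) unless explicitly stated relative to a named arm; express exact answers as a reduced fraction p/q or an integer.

1628/1855

class = fixed-axis compound train [2 meshes; 2 ratios multiply, 2 sense flips]
mesh 1 [44T→70T]: running ratio 22/35, sense −
mesh 2 [74T→53T]: running ratio 1628/1855, sense +
ω_out/ω_in = 1628/1855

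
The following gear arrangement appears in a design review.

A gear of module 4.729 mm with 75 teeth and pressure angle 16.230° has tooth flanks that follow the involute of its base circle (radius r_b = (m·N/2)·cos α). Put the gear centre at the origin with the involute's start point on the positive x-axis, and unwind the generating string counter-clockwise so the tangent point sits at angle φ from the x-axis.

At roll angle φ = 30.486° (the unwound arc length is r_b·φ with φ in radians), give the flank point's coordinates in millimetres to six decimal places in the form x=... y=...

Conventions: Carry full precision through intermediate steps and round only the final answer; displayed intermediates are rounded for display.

x=192.693485 y=8.310081

single-mesh involute tooth geometry (75T wheel at module 4.729)
pitch radius r_p = m·N/2 = 4.729·75/2 = 177.337500
base radius r_b = r_p·cos α = 177.337500·cos 16.230° = 170.270153
roll angle φ = 30.486° = 0.53208108 rad
x = r_b·(cos φ + φ·sin φ) = 192.693485
y = r_b·(sin φ − φ·cos φ) = 8.310081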